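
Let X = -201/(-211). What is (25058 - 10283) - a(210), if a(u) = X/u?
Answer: 218226683/14770 ≈ 14775.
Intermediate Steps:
X = 201/211 (X = -201*(-1/211) = 201/211 ≈ 0.95261)
a(u) = 201/(211*u)
(25058 - 10283) - a(210) = (25058 - 10283) - 201/(211*210) = 14775 - 201/(211*210) = 14775 - 1*67/14770 = 14775 - 67/14770 = 218226683/14770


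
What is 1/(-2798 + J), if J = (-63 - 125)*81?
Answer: -1/18026 ≈ -5.5475e-5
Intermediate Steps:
J = -15228 (J = -188*81 = -15228)
1/(-2798 + J) = 1/(-2798 - 15228) = 1/(-18026) = -1/18026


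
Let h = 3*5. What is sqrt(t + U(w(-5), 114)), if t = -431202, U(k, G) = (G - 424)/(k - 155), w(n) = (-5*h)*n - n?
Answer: 2*I*sqrt(24255190)/15 ≈ 656.66*I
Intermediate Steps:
h = 15
w(n) = -76*n (w(n) = (-5*15)*n - n = -75*n - n = -76*n)
U(k, G) = (-424 + G)/(-155 + k)
sqrt(t + U(w(-5), 114)) = sqrt(-431202 + (-424 + 114)/(-155 - 76*(-5))) = sqrt(-431202 - 310/(-155 + 380)) = sqrt(-431202 - 310/225) = sqrt(-431202 + (1/225)*(-310)) = sqrt(-431202 - 62/45) = sqrt(-19404152/45) = 2*I*sqrt(24255190)/15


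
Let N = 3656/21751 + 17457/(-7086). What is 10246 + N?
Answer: 526279148455/51375862 ≈ 10244.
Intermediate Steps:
N = -117933597/51375862 (N = 3656*(1/21751) + 17457*(-1/7086) = 3656/21751 - 5819/2362 = -117933597/51375862 ≈ -2.2955)
10246 + N = 10246 - 117933597/51375862 = 526279148455/51375862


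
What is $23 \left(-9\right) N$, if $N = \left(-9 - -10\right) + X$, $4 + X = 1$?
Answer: $414$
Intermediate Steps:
$X = -3$ ($X = -4 + 1 = -3$)
$N = -2$ ($N = \left(-9 - -10\right) - 3 = \left(-9 + 10\right) - 3 = 1 - 3 = -2$)
$23 \left(-9\right) N = 23 \left(-9\right) \left(-2\right) = \left(-207\right) \left(-2\right) = 414$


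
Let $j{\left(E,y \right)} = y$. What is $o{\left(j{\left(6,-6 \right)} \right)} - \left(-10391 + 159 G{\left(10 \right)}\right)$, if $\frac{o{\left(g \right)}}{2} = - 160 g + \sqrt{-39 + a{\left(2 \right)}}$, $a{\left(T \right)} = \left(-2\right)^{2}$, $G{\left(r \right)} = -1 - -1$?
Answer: $12311 + 2 i \sqrt{35} \approx 12311.0 + 11.832 i$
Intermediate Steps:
$G{\left(r \right)} = 0$ ($G{\left(r \right)} = -1 + 1 = 0$)
$a{\left(T \right)} = 4$
$o{\left(g \right)} = - 320 g + 2 i \sqrt{35}$ ($o{\left(g \right)} = 2 \left(- 160 g + \sqrt{-39 + 4}\right) = 2 \left(- 160 g + \sqrt{-35}\right) = 2 \left(- 160 g + i \sqrt{35}\right) = - 320 g + 2 i \sqrt{35}$)
$o{\left(j{\left(6,-6 \right)} \right)} - \left(-10391 + 159 G{\left(10 \right)}\right) = \left(\left(-320\right) \left(-6\right) + 2 i \sqrt{35}\right) + \left(10391 - 0\right) = \left(1920 + 2 i \sqrt{35}\right) + \left(10391 + 0\right) = \left(1920 + 2 i \sqrt{35}\right) + 10391 = 12311 + 2 i \sqrt{35}$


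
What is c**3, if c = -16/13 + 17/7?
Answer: 1295029/753571 ≈ 1.7185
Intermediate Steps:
c = 109/91 (c = -16*1/13 + 17*(1/7) = -16/13 + 17/7 = 109/91 ≈ 1.1978)
c**3 = (109/91)**3 = 1295029/753571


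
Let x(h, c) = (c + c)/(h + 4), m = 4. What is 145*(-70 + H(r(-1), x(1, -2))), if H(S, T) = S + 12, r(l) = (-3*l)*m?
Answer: -6670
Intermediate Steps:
x(h, c) = 2*c/(4 + h) (x(h, c) = (2*c)/(4 + h) = 2*c/(4 + h))
r(l) = -12*l (r(l) = -3*l*4 = -12*l)
H(S, T) = 12 + S
145*(-70 + H(r(-1), x(1, -2))) = 145*(-70 + (12 - 12*(-1))) = 145*(-70 + (12 + 12)) = 145*(-70 + 24) = 145*(-46) = -6670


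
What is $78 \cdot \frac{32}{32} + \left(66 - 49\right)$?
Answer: $95$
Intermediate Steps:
$78 \cdot \frac{32}{32} + \left(66 - 49\right) = 78 \cdot 32 \cdot \frac{1}{32} + \left(66 - 49\right) = 78 \cdot 1 + 17 = 78 + 17 = 95$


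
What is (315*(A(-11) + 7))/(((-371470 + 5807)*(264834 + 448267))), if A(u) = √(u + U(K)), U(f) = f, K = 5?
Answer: -2205/260754650963 - 315*I*√6/260754650963 ≈ -8.4562e-9 - 2.9591e-9*I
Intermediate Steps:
A(u) = √(5 + u) (A(u) = √(u + 5) = √(5 + u))
(315*(A(-11) + 7))/(((-371470 + 5807)*(264834 + 448267))) = (315*(√(5 - 11) + 7))/(((-371470 + 5807)*(264834 + 448267))) = (315*(√(-6) + 7))/((-365663*713101)) = (315*(I*√6 + 7))/(-260754650963) = (315*(7 + I*√6))*(-1/260754650963) = (2205 + 315*I*√6)*(-1/260754650963) = -2205/260754650963 - 315*I*√6/260754650963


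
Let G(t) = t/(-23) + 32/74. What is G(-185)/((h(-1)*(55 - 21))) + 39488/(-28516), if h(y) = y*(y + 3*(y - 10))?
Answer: -9660217755/7013196524 ≈ -1.3774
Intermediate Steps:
h(y) = y*(-30 + 4*y) (h(y) = y*(y + 3*(-10 + y)) = y*(y + (-30 + 3*y)) = y*(-30 + 4*y))
G(t) = 16/37 - t/23 (G(t) = t*(-1/23) + 32*(1/74) = -t/23 + 16/37 = 16/37 - t/23)
G(-185)/((h(-1)*(55 - 21))) + 39488/(-28516) = (16/37 - 1/23*(-185))/(((2*(-1)*(-15 + 2*(-1)))*(55 - 21))) + 39488/(-28516) = (16/37 + 185/23)/(((2*(-1)*(-15 - 2))*34)) + 39488*(-1/28516) = 7213/(851*(((2*(-1)*(-17))*34))) - 9872/7129 = 7213/(851*((34*34))) - 9872/7129 = (7213/851)/1156 - 9872/7129 = (7213/851)*(1/1156) - 9872/7129 = 7213/983756 - 9872/7129 = -9660217755/7013196524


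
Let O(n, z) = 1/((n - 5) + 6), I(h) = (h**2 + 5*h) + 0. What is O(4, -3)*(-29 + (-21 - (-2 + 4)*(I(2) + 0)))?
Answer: -78/5 ≈ -15.600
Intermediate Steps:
I(h) = h**2 + 5*h
O(n, z) = 1/(1 + n) (O(n, z) = 1/((-5 + n) + 6) = 1/(1 + n))
O(4, -3)*(-29 + (-21 - (-2 + 4)*(I(2) + 0))) = (-29 + (-21 - (-2 + 4)*(2*(5 + 2) + 0)))/(1 + 4) = (-29 + (-21 - 2*(2*7 + 0)))/5 = (-29 + (-21 - 2*(14 + 0)))/5 = (-29 + (-21 - 2*14))/5 = (-29 + (-21 - 1*28))/5 = (-29 + (-21 - 28))/5 = (-29 - 49)/5 = (1/5)*(-78) = -78/5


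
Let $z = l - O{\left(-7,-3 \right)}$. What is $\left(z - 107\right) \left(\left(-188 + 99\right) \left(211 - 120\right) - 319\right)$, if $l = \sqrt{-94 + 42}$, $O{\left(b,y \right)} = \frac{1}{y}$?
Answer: $897920 - 16836 i \sqrt{13} \approx 8.9792 \cdot 10^{5} - 60703.0 i$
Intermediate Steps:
$l = 2 i \sqrt{13}$ ($l = \sqrt{-52} = 2 i \sqrt{13} \approx 7.2111 i$)
$z = \frac{1}{3} + 2 i \sqrt{13}$ ($z = 2 i \sqrt{13} - \frac{1}{-3} = 2 i \sqrt{13} - - \frac{1}{3} = 2 i \sqrt{13} + \frac{1}{3} = \frac{1}{3} + 2 i \sqrt{13} \approx 0.33333 + 7.2111 i$)
$\left(z - 107\right) \left(\left(-188 + 99\right) \left(211 - 120\right) - 319\right) = \left(\left(\frac{1}{3} + 2 i \sqrt{13}\right) - 107\right) \left(\left(-188 + 99\right) \left(211 - 120\right) - 319\right) = \left(- \frac{320}{3} + 2 i \sqrt{13}\right) \left(\left(-89\right) 91 - 319\right) = \left(- \frac{320}{3} + 2 i \sqrt{13}\right) \left(-8099 - 319\right) = \left(- \frac{320}{3} + 2 i \sqrt{13}\right) \left(-8418\right) = 897920 - 16836 i \sqrt{13}$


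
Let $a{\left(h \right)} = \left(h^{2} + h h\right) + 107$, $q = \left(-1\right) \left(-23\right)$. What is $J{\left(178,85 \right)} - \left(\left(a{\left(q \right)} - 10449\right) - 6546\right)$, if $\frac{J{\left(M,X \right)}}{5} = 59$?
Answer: $16125$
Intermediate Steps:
$J{\left(M,X \right)} = 295$ ($J{\left(M,X \right)} = 5 \cdot 59 = 295$)
$q = 23$
$a{\left(h \right)} = 107 + 2 h^{2}$ ($a{\left(h \right)} = \left(h^{2} + h^{2}\right) + 107 = 2 h^{2} + 107 = 107 + 2 h^{2}$)
$J{\left(178,85 \right)} - \left(\left(a{\left(q \right)} - 10449\right) - 6546\right) = 295 - \left(\left(\left(107 + 2 \cdot 23^{2}\right) - 10449\right) - 6546\right) = 295 - \left(\left(\left(107 + 2 \cdot 529\right) - 10449\right) - 6546\right) = 295 - \left(\left(\left(107 + 1058\right) - 10449\right) - 6546\right) = 295 - \left(\left(1165 - 10449\right) - 6546\right) = 295 - \left(-9284 - 6546\right) = 295 - -15830 = 295 + 15830 = 16125$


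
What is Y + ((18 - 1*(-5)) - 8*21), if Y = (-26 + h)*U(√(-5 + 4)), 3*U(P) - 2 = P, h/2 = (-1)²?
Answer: -161 - 8*I ≈ -161.0 - 8.0*I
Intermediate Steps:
h = 2 (h = 2*(-1)² = 2*1 = 2)
U(P) = ⅔ + P/3
Y = -16 - 8*I (Y = (-26 + 2)*(⅔ + √(-5 + 4)/3) = -24*(⅔ + √(-1)/3) = -24*(⅔ + I/3) = -16 - 8*I ≈ -16.0 - 8.0*I)
Y + ((18 - 1*(-5)) - 8*21) = (-16 - 8*I) + ((18 - 1*(-5)) - 8*21) = (-16 - 8*I) + ((18 + 5) - 168) = (-16 - 8*I) + (23 - 168) = (-16 - 8*I) - 145 = -161 - 8*I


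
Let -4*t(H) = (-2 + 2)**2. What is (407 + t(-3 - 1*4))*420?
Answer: 170940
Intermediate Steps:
t(H) = 0 (t(H) = -(-2 + 2)**2/4 = -1/4*0**2 = -1/4*0 = 0)
(407 + t(-3 - 1*4))*420 = (407 + 0)*420 = 407*420 = 170940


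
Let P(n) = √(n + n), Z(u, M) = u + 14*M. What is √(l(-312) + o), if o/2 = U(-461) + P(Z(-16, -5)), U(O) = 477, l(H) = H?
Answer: √(642 + 4*I*√43) ≈ 25.343 + 0.51749*I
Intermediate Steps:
P(n) = √2*√n (P(n) = √(2*n) = √2*√n)
o = 954 + 4*I*√43 (o = 2*(477 + √2*√(-16 + 14*(-5))) = 2*(477 + √2*√(-16 - 70)) = 2*(477 + √2*√(-86)) = 2*(477 + √2*(I*√86)) = 2*(477 + 2*I*√43) = 954 + 4*I*√43 ≈ 954.0 + 26.23*I)
√(l(-312) + o) = √(-312 + (954 + 4*I*√43)) = √(642 + 4*I*√43)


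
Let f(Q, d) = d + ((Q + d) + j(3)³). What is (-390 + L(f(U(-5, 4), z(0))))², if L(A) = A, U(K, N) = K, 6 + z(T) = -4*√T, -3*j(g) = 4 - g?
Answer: 120780100/729 ≈ 1.6568e+5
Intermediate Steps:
j(g) = -4/3 + g/3 (j(g) = -(4 - g)/3 = -4/3 + g/3)
z(T) = -6 - 4*√T
f(Q, d) = -1/27 + Q + 2*d (f(Q, d) = d + ((Q + d) + (-4/3 + (⅓)*3)³) = d + ((Q + d) + (-4/3 + 1)³) = d + ((Q + d) + (-⅓)³) = d + ((Q + d) - 1/27) = d + (-1/27 + Q + d) = -1/27 + Q + 2*d)
(-390 + L(f(U(-5, 4), z(0))))² = (-390 + (-1/27 - 5 + 2*(-6 - 4*√0)))² = (-390 + (-1/27 - 5 + 2*(-6 - 4*0)))² = (-390 + (-1/27 - 5 + 2*(-6 + 0)))² = (-390 + (-1/27 - 5 + 2*(-6)))² = (-390 + (-1/27 - 5 - 12))² = (-390 - 460/27)² = (-10990/27)² = 120780100/729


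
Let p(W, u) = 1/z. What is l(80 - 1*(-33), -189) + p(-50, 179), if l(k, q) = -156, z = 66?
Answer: -10295/66 ≈ -155.98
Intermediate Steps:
p(W, u) = 1/66
l(80 - 1*(-33), -189) + p(-50, 179) = -156 + 1/66 = -10295/66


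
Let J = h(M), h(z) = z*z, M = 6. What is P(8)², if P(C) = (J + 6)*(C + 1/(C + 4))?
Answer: 461041/4 ≈ 1.1526e+5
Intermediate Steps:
h(z) = z²
J = 36 (J = 6² = 36)
P(C) = 42*C + 42/(4 + C) (P(C) = (36 + 6)*(C + 1/(C + 4)) = 42*(C + 1/(4 + C)) = 42*C + 42/(4 + C))
P(8)² = (42*(1 + 8² + 4*8)/(4 + 8))² = (42*(1 + 64 + 32)/12)² = (42*(1/12)*97)² = (679/2)² = 461041/4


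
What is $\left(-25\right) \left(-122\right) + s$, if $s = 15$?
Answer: $3065$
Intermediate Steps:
$\left(-25\right) \left(-122\right) + s = \left(-25\right) \left(-122\right) + 15 = 3050 + 15 = 3065$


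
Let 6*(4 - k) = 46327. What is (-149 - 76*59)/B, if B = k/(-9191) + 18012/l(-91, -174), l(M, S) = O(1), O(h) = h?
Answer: -255491418/993336055 ≈ -0.25721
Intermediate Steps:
k = -46303/6 (k = 4 - ⅙*46327 = 4 - 46327/6 = -46303/6 ≈ -7717.2)
l(M, S) = 1
B = 993336055/55146 (B = -46303/6/(-9191) + 18012/1 = -46303/6*(-1/9191) + 18012*1 = 46303/55146 + 18012 = 993336055/55146 ≈ 18013.)
(-149 - 76*59)/B = (-149 - 76*59)/(993336055/55146) = (-149 - 4484)*(55146/993336055) = -4633*55146/993336055 = -255491418/993336055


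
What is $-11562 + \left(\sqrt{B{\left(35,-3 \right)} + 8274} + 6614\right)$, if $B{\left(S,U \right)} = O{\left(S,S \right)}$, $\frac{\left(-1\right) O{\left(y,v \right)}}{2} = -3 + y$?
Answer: $-4948 + \sqrt{8210} \approx -4857.4$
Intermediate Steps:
$O{\left(y,v \right)} = 6 - 2 y$ ($O{\left(y,v \right)} = - 2 \left(-3 + y\right) = 6 - 2 y$)
$B{\left(S,U \right)} = 6 - 2 S$
$-11562 + \left(\sqrt{B{\left(35,-3 \right)} + 8274} + 6614\right) = -11562 + \left(\sqrt{\left(6 - 70\right) + 8274} + 6614\right) = -11562 + \left(\sqrt{-64 + 8274} + 6614\right) = -11562 + \left(\sqrt{8210} + 6614\right) = -11562 + \left(6614 + \sqrt{8210}\right) = -4948 + \sqrt{8210}$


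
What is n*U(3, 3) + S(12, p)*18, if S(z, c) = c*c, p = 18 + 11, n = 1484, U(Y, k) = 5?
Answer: 22558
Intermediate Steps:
p = 29
S(z, c) = c**2
n*U(3, 3) + S(12, p)*18 = 1484*5 + 29**2*18 = 7420 + 841*18 = 7420 + 15138 = 22558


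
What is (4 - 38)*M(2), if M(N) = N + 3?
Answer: -170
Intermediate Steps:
M(N) = 3 + N
(4 - 38)*M(2) = (4 - 38)*(3 + 2) = -34*5 = -170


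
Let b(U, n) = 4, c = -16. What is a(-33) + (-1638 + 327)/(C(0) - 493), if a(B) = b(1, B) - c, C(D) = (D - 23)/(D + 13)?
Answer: 48561/2144 ≈ 22.650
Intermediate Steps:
C(D) = (-23 + D)/(13 + D)
a(B) = 20 (a(B) = 4 - 1*(-16) = 4 + 16 = 20)
a(-33) + (-1638 + 327)/(C(0) - 493) = 20 + (-1638 + 327)/((-23 + 0)/(13 + 0) - 493) = 20 - 1311/(-23/13 - 493) = 20 - 1311/(-6432/13) = 20 - 1311*(-13/6432) = 20 + 5681/2144 = 48561/2144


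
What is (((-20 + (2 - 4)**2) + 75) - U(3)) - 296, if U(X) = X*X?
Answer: -246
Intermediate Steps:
U(X) = X**2
(((-20 + (2 - 4)**2) + 75) - U(3)) - 296 = (((-20 + (2 - 4)**2) + 75) - 1*3**2) - 296 = (((-20 + (-2)**2) + 75) - 1*9) - 296 = (((-20 + 4) + 75) - 9) - 296 = ((-16 + 75) - 9) - 296 = (59 - 9) - 296 = 50 - 296 = -246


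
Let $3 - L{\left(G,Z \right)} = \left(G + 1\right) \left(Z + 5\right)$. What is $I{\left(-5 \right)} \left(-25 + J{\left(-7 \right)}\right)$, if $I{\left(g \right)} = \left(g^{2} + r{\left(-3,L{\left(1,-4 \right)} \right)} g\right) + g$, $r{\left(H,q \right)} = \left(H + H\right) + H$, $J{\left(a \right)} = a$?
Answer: $-2080$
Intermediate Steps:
$L{\left(G,Z \right)} = 3 - \left(1 + G\right) \left(5 + Z\right)$ ($L{\left(G,Z \right)} = 3 - \left(G + 1\right) \left(Z + 5\right) = 3 - \left(1 + G\right) \left(5 + Z\right)$)
$r{\left(H,q \right)} = 3 H$ ($r{\left(H,q \right)} = 2 H + H = 3 H$)
$I{\left(g \right)} = g^{2} - 8 g$ ($I{\left(g \right)} = \left(g^{2} + 3 \left(-3\right) g\right) + g = \left(g^{2} - 9 g\right) + g = g^{2} - 8 g$)
$I{\left(-5 \right)} \left(-25 + J{\left(-7 \right)}\right) = - 5 \left(-8 - 5\right) \left(-25 - 7\right) = \left(-5\right) \left(-13\right) \left(-32\right) = 65 \left(-32\right) = -2080$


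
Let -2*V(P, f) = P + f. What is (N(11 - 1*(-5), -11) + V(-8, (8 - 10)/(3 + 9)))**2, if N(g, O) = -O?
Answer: 32761/144 ≈ 227.51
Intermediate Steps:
V(P, f) = -P/2 - f/2 (V(P, f) = -(P + f)/2 = -P/2 - f/2)
(N(11 - 1*(-5), -11) + V(-8, (8 - 10)/(3 + 9)))**2 = (-1*(-11) + (-1/2*(-8) - (8 - 10)/(2*(3 + 9))))**2 = (11 + (4 - (-1)/12))**2 = (11 + (4 - 1/2*(-1/6)))**2 = (11 + (4 + 1/12))**2 = (11 + 49/12)**2 = (181/12)**2 = 32761/144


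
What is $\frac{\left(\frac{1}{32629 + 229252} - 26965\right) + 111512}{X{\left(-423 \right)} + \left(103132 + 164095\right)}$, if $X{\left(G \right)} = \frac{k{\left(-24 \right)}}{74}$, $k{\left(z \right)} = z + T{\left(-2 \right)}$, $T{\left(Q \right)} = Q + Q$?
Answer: $\frac{273075452532}{863106090395} \approx 0.31639$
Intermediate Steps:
$T{\left(Q \right)} = 2 Q$
$k{\left(z \right)} = -4 + z$ ($k{\left(z \right)} = z + 2 \left(-2\right) = z - 4 = -4 + z$)
$X{\left(G \right)} = - \frac{14}{37}$ ($X{\left(G \right)} = \frac{-4 - 24}{74} = \left(-28\right) \frac{1}{74} = - \frac{14}{37}$)
$\frac{\left(\frac{1}{32629 + 229252} - 26965\right) + 111512}{X{\left(-423 \right)} + \left(103132 + 164095\right)} = \frac{\left(\frac{1}{32629 + 229252} - 26965\right) + 111512}{- \frac{14}{37} + \left(103132 + 164095\right)} = \frac{\left(\frac{1}{261881} - 26965\right) + 111512}{- \frac{14}{37} + 267227} = \frac{\left(\frac{1}{261881} - 26965\right) + 111512}{\frac{9887385}{37}} = \left(- \frac{7061621164}{261881} + 111512\right) \frac{37}{9887385} = \frac{22141252908}{261881} \cdot \frac{37}{9887385} = \frac{273075452532}{863106090395}$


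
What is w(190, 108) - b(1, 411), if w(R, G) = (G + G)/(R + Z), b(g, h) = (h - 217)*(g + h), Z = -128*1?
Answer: -2477660/31 ≈ -79925.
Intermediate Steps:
Z = -128
b(g, h) = (-217 + h)*(g + h)
w(R, G) = 2*G/(-128 + R) (w(R, G) = (G + G)/(R - 128) = (2*G)/(-128 + R) = 2*G/(-128 + R))
w(190, 108) - b(1, 411) = 2*108/(-128 + 190) - (411² - 217*1 - 217*411 + 1*411) = 2*108/62 - (168921 - 217 - 89187 + 411) = 2*108*(1/62) - 1*79928 = 108/31 - 79928 = -2477660/31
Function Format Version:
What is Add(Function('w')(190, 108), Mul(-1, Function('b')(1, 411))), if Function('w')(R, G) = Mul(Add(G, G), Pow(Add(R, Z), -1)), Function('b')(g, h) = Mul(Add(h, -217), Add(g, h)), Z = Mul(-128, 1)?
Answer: Rational(-2477660, 31) ≈ -79925.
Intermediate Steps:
Z = -128
Function('b')(g, h) = Mul(Add(-217, h), Add(g, h))
Function('w')(R, G) = Mul(2, G, Pow(Add(-128, R), -1)) (Function('w')(R, G) = Mul(Add(G, G), Pow(Add(R, -128), -1)) = Mul(Mul(2, G), Pow(Add(-128, R), -1)) = Mul(2, G, Pow(Add(-128, R), -1)))
Add(Function('w')(190, 108), Mul(-1, Function('b')(1, 411))) = Add(Mul(2, 108, Pow(Add(-128, 190), -1)), Mul(-1, Add(Pow(411, 2), Mul(-217, 1), Mul(-217, 411), Mul(1, 411)))) = Add(Mul(2, 108, Pow(62, -1)), Mul(-1, Add(168921, -217, -89187, 411))) = Add(Mul(2, 108, Rational(1, 62)), Mul(-1, 79928)) = Add(Rational(108, 31), -79928) = Rational(-2477660, 31)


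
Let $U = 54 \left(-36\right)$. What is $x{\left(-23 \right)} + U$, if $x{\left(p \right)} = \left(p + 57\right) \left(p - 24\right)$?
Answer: $-3542$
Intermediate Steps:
$x{\left(p \right)} = \left(-24 + p\right) \left(57 + p\right)$ ($x{\left(p \right)} = \left(57 + p\right) \left(-24 + p\right) = \left(-24 + p\right) \left(57 + p\right)$)
$U = -1944$
$x{\left(-23 \right)} + U = \left(-1368 + \left(-23\right)^{2} + 33 \left(-23\right)\right) - 1944 = \left(-1368 + 529 - 759\right) - 1944 = -1598 - 1944 = -3542$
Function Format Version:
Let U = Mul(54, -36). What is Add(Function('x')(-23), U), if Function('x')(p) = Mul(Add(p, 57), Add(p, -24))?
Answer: -3542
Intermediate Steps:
Function('x')(p) = Mul(Add(-24, p), Add(57, p)) (Function('x')(p) = Mul(Add(57, p), Add(-24, p)) = Mul(Add(-24, p), Add(57, p)))
U = -1944
Add(Function('x')(-23), U) = Add(Add(-1368, Pow(-23, 2), Mul(33, -23)), -1944) = Add(Add(-1368, 529, -759), -1944) = Add(-1598, -1944) = -3542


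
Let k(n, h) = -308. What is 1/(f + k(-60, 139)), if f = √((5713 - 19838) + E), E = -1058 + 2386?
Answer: -308/107661 - I*√12797/107661 ≈ -0.0028608 - 0.0010507*I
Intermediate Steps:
E = 1328
f = I*√12797 (f = √((5713 - 19838) + 1328) = √(-14125 + 1328) = √(-12797) = I*√12797 ≈ 113.12*I)
1/(f + k(-60, 139)) = 1/(I*√12797 - 308) = 1/(-308 + I*√12797)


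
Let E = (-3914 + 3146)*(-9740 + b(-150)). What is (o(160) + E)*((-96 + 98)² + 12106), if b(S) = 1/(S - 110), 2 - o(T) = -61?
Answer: 1177637160714/13 ≈ 9.0588e+10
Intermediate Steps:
o(T) = 63 (o(T) = 2 - 1*(-61) = 2 + 61 = 63)
b(S) = 1/(-110 + S)
E = 486220992/65 (E = (-3914 + 3146)*(-9740 + 1/(-110 - 150)) = -768*(-9740 + 1/(-260)) = -768*(-9740 - 1/260) = -768*(-2532401/260) = 486220992/65 ≈ 7.4803e+6)
(o(160) + E)*((-96 + 98)² + 12106) = (63 + 486220992/65)*((-96 + 98)² + 12106) = 486225087*(2² + 12106)/65 = 486225087*(4 + 12106)/65 = (486225087/65)*12110 = 1177637160714/13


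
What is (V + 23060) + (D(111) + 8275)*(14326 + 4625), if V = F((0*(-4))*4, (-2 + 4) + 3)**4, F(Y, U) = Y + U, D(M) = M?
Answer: 158946771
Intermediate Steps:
F(Y, U) = U + Y
V = 625 (V = (((-2 + 4) + 3) + (0*(-4))*4)**4 = ((2 + 3) + 0*4)**4 = (5 + 0)**4 = 5**4 = 625)
(V + 23060) + (D(111) + 8275)*(14326 + 4625) = (625 + 23060) + (111 + 8275)*(14326 + 4625) = 23685 + 8386*18951 = 23685 + 158923086 = 158946771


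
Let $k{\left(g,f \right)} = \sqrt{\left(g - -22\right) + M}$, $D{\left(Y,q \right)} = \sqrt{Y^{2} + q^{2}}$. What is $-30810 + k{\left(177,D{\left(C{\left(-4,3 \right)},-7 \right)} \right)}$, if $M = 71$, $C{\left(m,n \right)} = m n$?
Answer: $-30810 + 3 \sqrt{30} \approx -30794.0$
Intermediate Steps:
$k{\left(g,f \right)} = \sqrt{93 + g}$ ($k{\left(g,f \right)} = \sqrt{\left(g - -22\right) + 71} = \sqrt{\left(g + 22\right) + 71} = \sqrt{\left(22 + g\right) + 71} = \sqrt{93 + g}$)
$-30810 + k{\left(177,D{\left(C{\left(-4,3 \right)},-7 \right)} \right)} = -30810 + \sqrt{93 + 177} = -30810 + \sqrt{270} = -30810 + 3 \sqrt{30}$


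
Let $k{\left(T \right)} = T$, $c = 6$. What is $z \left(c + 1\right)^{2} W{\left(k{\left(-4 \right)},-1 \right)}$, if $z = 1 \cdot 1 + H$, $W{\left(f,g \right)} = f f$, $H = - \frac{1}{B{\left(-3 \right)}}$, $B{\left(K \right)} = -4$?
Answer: $980$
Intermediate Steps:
$H = \frac{1}{4}$ ($H = - \frac{1}{-4} = \left(-1\right) \left(- \frac{1}{4}\right) = \frac{1}{4} \approx 0.25$)
$W{\left(f,g \right)} = f^{2}$
$z = \frac{5}{4}$ ($z = 1 \cdot 1 + \frac{1}{4} = 1 + \frac{1}{4} = \frac{5}{4} \approx 1.25$)
$z \left(c + 1\right)^{2} W{\left(k{\left(-4 \right)},-1 \right)} = \frac{5 \left(6 + 1\right)^{2}}{4} \left(-4\right)^{2} = \frac{5 \cdot 7^{2}}{4} \cdot 16 = \frac{5}{4} \cdot 49 \cdot 16 = \frac{245}{4} \cdot 16 = 980$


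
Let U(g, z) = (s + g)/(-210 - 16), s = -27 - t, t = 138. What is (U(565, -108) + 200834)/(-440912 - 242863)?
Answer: -22694042/77266575 ≈ -0.29371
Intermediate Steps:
s = -165 (s = -27 - 1*138 = -27 - 138 = -165)
U(g, z) = 165/226 - g/226 (U(g, z) = (-165 + g)/(-210 - 16) = (-165 + g)/(-226) = (-165 + g)*(-1/226) = 165/226 - g/226)
(U(565, -108) + 200834)/(-440912 - 242863) = ((165/226 - 1/226*565) + 200834)/(-440912 - 242863) = ((165/226 - 5/2) + 200834)/(-683775) = (-200/113 + 200834)*(-1/683775) = (22694042/113)*(-1/683775) = -22694042/77266575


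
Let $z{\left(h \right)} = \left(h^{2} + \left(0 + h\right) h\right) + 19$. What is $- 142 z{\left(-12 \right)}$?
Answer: $-43594$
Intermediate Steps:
$z{\left(h \right)} = 19 + 2 h^{2}$ ($z{\left(h \right)} = \left(h^{2} + h h\right) + 19 = \left(h^{2} + h^{2}\right) + 19 = 2 h^{2} + 19 = 19 + 2 h^{2}$)
$- 142 z{\left(-12 \right)} = - 142 \left(19 + 2 \left(-12\right)^{2}\right) = - 142 \left(19 + 2 \cdot 144\right) = - 142 \left(19 + 288\right) = \left(-142\right) 307 = -43594$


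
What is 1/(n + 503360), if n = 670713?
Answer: 1/1174073 ≈ 8.5174e-7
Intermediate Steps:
1/(n + 503360) = 1/(670713 + 503360) = 1/1174073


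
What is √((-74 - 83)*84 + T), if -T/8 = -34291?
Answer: 2*√65285 ≈ 511.02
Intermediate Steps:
T = 274328 (T = -8*(-34291) = 274328)
√((-74 - 83)*84 + T) = √((-74 - 83)*84 + 274328) = √(-157*84 + 274328) = √(-13188 + 274328) = √261140 = 2*√65285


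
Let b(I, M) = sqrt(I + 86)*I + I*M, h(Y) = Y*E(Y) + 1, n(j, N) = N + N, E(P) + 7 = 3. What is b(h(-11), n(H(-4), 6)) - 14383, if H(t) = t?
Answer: -13843 + 45*sqrt(131) ≈ -13328.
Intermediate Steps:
E(P) = -4 (E(P) = -7 + 3 = -4)
n(j, N) = 2*N
h(Y) = 1 - 4*Y (h(Y) = Y*(-4) + 1 = -4*Y + 1 = 1 - 4*Y)
b(I, M) = I*M + I*sqrt(86 + I) (b(I, M) = sqrt(86 + I)*I + I*M = I*sqrt(86 + I) + I*M = I*M + I*sqrt(86 + I))
b(h(-11), n(H(-4), 6)) - 14383 = (1 - 4*(-11))*(2*6 + sqrt(86 + (1 - 4*(-11)))) - 14383 = (1 + 44)*(12 + sqrt(86 + (1 + 44))) - 14383 = 45*(12 + sqrt(86 + 45)) - 14383 = 45*(12 + sqrt(131)) - 14383 = (540 + 45*sqrt(131)) - 14383 = -13843 + 45*sqrt(131)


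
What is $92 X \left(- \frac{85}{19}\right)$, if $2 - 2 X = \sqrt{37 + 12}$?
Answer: $\frac{19550}{19} \approx 1028.9$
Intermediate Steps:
$X = - \frac{5}{2}$ ($X = 1 - \frac{\sqrt{37 + 12}}{2} = 1 - \frac{\sqrt{49}}{2} = 1 - \frac{7}{2} = - \frac{5}{2} \approx -2.5$)
$92 X \left(- \frac{85}{19}\right) = 92 \left(- \frac{5}{2}\right) \left(- \frac{85}{19}\right) = - 230 \left(\left(-85\right) \frac{1}{19}\right) = \left(-230\right) \left(- \frac{85}{19}\right) = \frac{19550}{19}$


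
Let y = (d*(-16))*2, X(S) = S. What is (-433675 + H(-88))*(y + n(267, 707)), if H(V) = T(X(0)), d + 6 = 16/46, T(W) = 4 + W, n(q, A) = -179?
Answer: -18647853/23 ≈ -8.1078e+5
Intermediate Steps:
d = -130/23 (d = -6 + 16/46 = -6 + 16*(1/46) = -6 + 8/23 = -130/23 ≈ -5.6522)
y = 4160/23 (y = -130/23*(-16)*2 = (2080/23)*2 = 4160/23 ≈ 180.87)
H(V) = 4 (H(V) = 4 + 0 = 4)
(-433675 + H(-88))*(y + n(267, 707)) = (-433675 + 4)*(4160/23 - 179) = -433671*43/23 = -18647853/23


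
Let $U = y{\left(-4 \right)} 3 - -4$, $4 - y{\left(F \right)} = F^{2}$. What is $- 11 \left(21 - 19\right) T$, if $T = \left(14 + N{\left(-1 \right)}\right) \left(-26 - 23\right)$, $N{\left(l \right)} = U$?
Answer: $-19404$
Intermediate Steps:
$y{\left(F \right)} = 4 - F^{2}$
$U = -32$ ($U = \left(4 - \left(-4\right)^{2}\right) 3 - -4 = \left(4 - 16\right) 3 + 4 = \left(-12\right) 3 + 4 = -36 + 4 = -32$)
$N{\left(l \right)} = -32$
$T = 882$ ($T = \left(14 - 32\right) \left(-26 - 23\right) = \left(-18\right) \left(-49\right) = 882$)
$- 11 \left(21 - 19\right) T = - 11 \left(21 - 19\right) 882 = \left(-11\right) 2 \cdot 882 = \left(-22\right) 882 = -19404$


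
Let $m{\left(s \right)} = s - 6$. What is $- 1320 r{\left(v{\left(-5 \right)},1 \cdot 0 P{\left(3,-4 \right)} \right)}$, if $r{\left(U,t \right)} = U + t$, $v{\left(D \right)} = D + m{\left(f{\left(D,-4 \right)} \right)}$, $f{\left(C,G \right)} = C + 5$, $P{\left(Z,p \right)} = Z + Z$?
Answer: $14520$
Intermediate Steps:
$P{\left(Z,p \right)} = 2 Z$
$f{\left(C,G \right)} = 5 + C$
$m{\left(s \right)} = -6 + s$ ($m{\left(s \right)} = s - 6 = -6 + s$)
$v{\left(D \right)} = -1 + 2 D$ ($v{\left(D \right)} = D + \left(-6 + \left(5 + D\right)\right) = D + \left(-1 + D\right) = -1 + 2 D$)
$- 1320 r{\left(v{\left(-5 \right)},1 \cdot 0 P{\left(3,-4 \right)} \right)} = - 1320 \left(\left(-1 + 2 \left(-5\right)\right) + 1 \cdot 0 \cdot 2 \cdot 3\right) = - 1320 \left(\left(-1 - 10\right) + 0 \cdot 6\right) = - 1320 \left(-11 + 0\right) = \left(-1320\right) \left(-11\right) = 14520$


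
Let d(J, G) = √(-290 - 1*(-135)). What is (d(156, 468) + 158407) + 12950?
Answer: 171357 + I*√155 ≈ 1.7136e+5 + 12.45*I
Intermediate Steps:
d(J, G) = I*√155 (d(J, G) = √(-290 + 135) = √(-155) = I*√155)
(d(156, 468) + 158407) + 12950 = (I*√155 + 158407) + 12950 = (158407 + I*√155) + 12950 = 171357 + I*√155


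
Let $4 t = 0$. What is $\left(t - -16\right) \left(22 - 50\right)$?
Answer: $-448$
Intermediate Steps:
$t = 0$ ($t = \frac{1}{4} \cdot 0 = 0$)
$\left(t - -16\right) \left(22 - 50\right) = \left(0 - -16\right) \left(22 - 50\right) = \left(0 + 16\right) \left(-28\right) = 16 \left(-28\right) = -448$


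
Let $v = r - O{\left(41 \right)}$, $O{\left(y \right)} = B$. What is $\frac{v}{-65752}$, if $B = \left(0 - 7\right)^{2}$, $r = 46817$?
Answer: $- \frac{5846}{8219} \approx -0.71128$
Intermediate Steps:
$B = 49$ ($B = \left(-7\right)^{2} = 49$)
$O{\left(y \right)} = 49$
$v = 46768$ ($v = 46817 - 49 = 46768$)
$\frac{v}{-65752} = \frac{46768}{-65752} = 46768 \left(- \frac{1}{65752}\right) = - \frac{5846}{8219}$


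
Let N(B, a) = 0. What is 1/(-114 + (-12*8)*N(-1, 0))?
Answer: -1/114 ≈ -0.0087719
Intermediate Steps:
1/(-114 + (-12*8)*N(-1, 0)) = 1/(-114 - 12*8*0) = 1/(-114 - 96*0) = 1/(-114 + 0) = 1/(-114) = -1/114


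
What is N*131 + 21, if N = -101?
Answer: -13210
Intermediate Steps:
N*131 + 21 = -101*131 + 21 = -13231 + 21 = -13210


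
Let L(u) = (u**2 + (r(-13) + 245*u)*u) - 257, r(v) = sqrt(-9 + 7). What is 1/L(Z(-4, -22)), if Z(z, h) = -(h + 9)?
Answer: 41317/1707094827 - 13*I*sqrt(2)/1707094827 ≈ 2.4203e-5 - 1.077e-8*I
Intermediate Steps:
r(v) = I*sqrt(2) (r(v) = sqrt(-2) = I*sqrt(2))
Z(z, h) = -9 - h (Z(z, h) = -(9 + h) = -9 - h)
L(u) = -257 + u**2 + u*(245*u + I*sqrt(2)) (L(u) = (u**2 + (I*sqrt(2) + 245*u)*u) - 257 = (u**2 + (245*u + I*sqrt(2))*u) - 257 = (u**2 + u*(245*u + I*sqrt(2))) - 257 = -257 + u**2 + u*(245*u + I*sqrt(2)))
1/L(Z(-4, -22)) = 1/(-257 + 246*(-9 - 1*(-22))**2 + I*(-9 - 1*(-22))*sqrt(2)) = 1/(-257 + 246*(-9 + 22)**2 + I*(-9 + 22)*sqrt(2)) = 1/(-257 + 246*13**2 + I*13*sqrt(2)) = 1/(-257 + 246*169 + 13*I*sqrt(2)) = 1/(-257 + 41574 + 13*I*sqrt(2)) = 1/(41317 + 13*I*sqrt(2))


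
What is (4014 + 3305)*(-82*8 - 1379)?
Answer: -14894165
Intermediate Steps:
(4014 + 3305)*(-82*8 - 1379) = 7319*(-656 - 1379) = 7319*(-2035) = -14894165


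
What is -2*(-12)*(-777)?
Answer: -18648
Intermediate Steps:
-2*(-12)*(-777) = 24*(-777) = -18648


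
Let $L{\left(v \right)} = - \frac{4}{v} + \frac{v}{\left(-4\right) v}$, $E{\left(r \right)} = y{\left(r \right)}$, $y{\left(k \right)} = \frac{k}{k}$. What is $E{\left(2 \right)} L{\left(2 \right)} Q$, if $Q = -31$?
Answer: $\frac{279}{4} \approx 69.75$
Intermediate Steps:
$y{\left(k \right)} = 1$
$E{\left(r \right)} = 1$
$L{\left(v \right)} = - \frac{1}{4} - \frac{4}{v}$ ($L{\left(v \right)} = - \frac{4}{v} + v \left(- \frac{1}{4 v}\right) = - \frac{4}{v} - \frac{1}{4} = - \frac{1}{4} - \frac{4}{v}$)
$E{\left(2 \right)} L{\left(2 \right)} Q = 1 \frac{-16 - 2}{4 \cdot 2} \left(-31\right) = 1 \cdot \frac{1}{4} \cdot \frac{1}{2} \left(-16 - 2\right) \left(-31\right) = 1 \cdot \frac{1}{4} \cdot \frac{1}{2} \left(-18\right) \left(-31\right) = 1 \left(- \frac{9}{4}\right) \left(-31\right) = \left(- \frac{9}{4}\right) \left(-31\right) = \frac{279}{4}$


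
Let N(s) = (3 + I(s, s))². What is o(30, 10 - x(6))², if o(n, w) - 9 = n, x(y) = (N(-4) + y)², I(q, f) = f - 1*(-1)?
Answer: 1521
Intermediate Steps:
I(q, f) = 1 + f (I(q, f) = f + 1 = 1 + f)
N(s) = (4 + s)² (N(s) = (3 + (1 + s))² = (4 + s)²)
x(y) = y² (x(y) = ((4 - 4)² + y)² = (0² + y)² = (0 + y)² = y²)
o(n, w) = 9 + n
o(30, 10 - x(6))² = (9 + 30)² = 39² = 1521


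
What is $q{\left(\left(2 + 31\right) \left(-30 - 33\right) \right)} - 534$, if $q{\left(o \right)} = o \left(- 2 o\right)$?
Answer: $-8645016$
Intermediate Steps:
$q{\left(o \right)} = - 2 o^{2}$
$q{\left(\left(2 + 31\right) \left(-30 - 33\right) \right)} - 534 = - 2 \left(\left(2 + 31\right) \left(-30 - 33\right)\right)^{2} - 534 = - 2 \left(33 \left(-63\right)\right)^{2} - 534 = - 2 \left(-2079\right)^{2} - 534 = \left(-2\right) 4322241 - 534 = -8644482 - 534 = -8645016$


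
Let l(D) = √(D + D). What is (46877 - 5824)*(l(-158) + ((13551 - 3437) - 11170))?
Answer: -43351968 + 82106*I*√79 ≈ -4.3352e+7 + 7.2977e+5*I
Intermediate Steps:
l(D) = √2*√D (l(D) = √(2*D) = √2*√D)
(46877 - 5824)*(l(-158) + ((13551 - 3437) - 11170)) = (46877 - 5824)*(√2*√(-158) + ((13551 - 3437) - 11170)) = 41053*(√2*(I*√158) + (10114 - 11170)) = 41053*(2*I*√79 - 1056) = 41053*(-1056 + 2*I*√79) = -43351968 + 82106*I*√79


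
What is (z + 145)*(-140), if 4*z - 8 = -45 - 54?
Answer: -17115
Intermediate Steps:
z = -91/4 (z = 2 + (-45 - 54)/4 = 2 + (¼)*(-99) = 2 - 99/4 = -91/4 ≈ -22.750)
(z + 145)*(-140) = (-91/4 + 145)*(-140) = (489/4)*(-140) = -17115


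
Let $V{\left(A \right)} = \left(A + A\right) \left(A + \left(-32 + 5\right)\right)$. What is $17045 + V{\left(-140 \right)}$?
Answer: $63805$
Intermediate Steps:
$V{\left(A \right)} = 2 A \left(-27 + A\right)$ ($V{\left(A \right)} = 2 A \left(A - 27\right) = 2 A \left(-27 + A\right)$)
$17045 + V{\left(-140 \right)} = 17045 + 2 \left(-140\right) \left(-27 - 140\right) = 17045 + 2 \left(-140\right) \left(-167\right) = 17045 + 46760 = 63805$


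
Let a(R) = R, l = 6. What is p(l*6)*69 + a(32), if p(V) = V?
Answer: 2516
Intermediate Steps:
p(l*6)*69 + a(32) = (6*6)*69 + 32 = 36*69 + 32 = 2484 + 32 = 2516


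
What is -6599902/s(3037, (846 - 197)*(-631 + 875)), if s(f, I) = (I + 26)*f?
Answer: -3299951/240503067 ≈ -0.013721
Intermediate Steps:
s(f, I) = f*(26 + I) (s(f, I) = (26 + I)*f = f*(26 + I))
-6599902/s(3037, (846 - 197)*(-631 + 875)) = -6599902*1/(3037*(26 + (846 - 197)*(-631 + 875))) = -6599902*1/(3037*(26 + 649*244)) = -6599902*1/(3037*(26 + 158356)) = -6599902/(3037*158382) = -6599902/481006134 = -6599902*1/481006134 = -3299951/240503067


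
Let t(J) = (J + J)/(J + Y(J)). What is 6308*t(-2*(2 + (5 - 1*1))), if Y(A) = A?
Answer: 6308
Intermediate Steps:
t(J) = 1 (t(J) = (J + J)/(J + J) = (2*J)/((2*J)) = (2*J)*(1/(2*J)) = 1)
6308*t(-2*(2 + (5 - 1*1))) = 6308*1 = 6308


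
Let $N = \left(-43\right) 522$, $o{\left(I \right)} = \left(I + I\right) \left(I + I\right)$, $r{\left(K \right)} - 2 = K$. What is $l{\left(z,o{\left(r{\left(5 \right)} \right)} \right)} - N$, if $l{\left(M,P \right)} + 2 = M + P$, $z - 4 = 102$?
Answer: $22746$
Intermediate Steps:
$z = 106$ ($z = 4 + 102 = 106$)
$r{\left(K \right)} = 2 + K$
$o{\left(I \right)} = 4 I^{2}$ ($o{\left(I \right)} = 2 I 2 I = 4 I^{2}$)
$l{\left(M,P \right)} = -2 + M + P$ ($l{\left(M,P \right)} = -2 + \left(M + P\right) = -2 + M + P$)
$N = -22446$
$l{\left(z,o{\left(r{\left(5 \right)} \right)} \right)} - N = \left(-2 + 106 + 4 \left(2 + 5\right)^{2}\right) - -22446 = \left(-2 + 106 + 4 \cdot 7^{2}\right) + 22446 = \left(-2 + 106 + 4 \cdot 49\right) + 22446 = \left(-2 + 106 + 196\right) + 22446 = 300 + 22446 = 22746$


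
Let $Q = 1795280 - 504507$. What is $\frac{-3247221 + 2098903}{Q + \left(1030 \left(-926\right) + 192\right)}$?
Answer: $- \frac{1148318}{337185} \approx -3.4056$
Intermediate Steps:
$Q = 1290773$ ($Q = 1795280 - 504507 = 1290773$)
$\frac{-3247221 + 2098903}{Q + \left(1030 \left(-926\right) + 192\right)} = \frac{-3247221 + 2098903}{1290773 + \left(1030 \left(-926\right) + 192\right)} = - \frac{1148318}{1290773 + \left(-953780 + 192\right)} = - \frac{1148318}{1290773 - 953588} = - \frac{1148318}{337185}$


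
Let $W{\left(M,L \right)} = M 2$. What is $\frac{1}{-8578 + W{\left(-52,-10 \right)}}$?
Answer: $- \frac{1}{8682} \approx -0.00011518$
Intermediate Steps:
$W{\left(M,L \right)} = 2 M$
$\frac{1}{-8578 + W{\left(-52,-10 \right)}} = \frac{1}{-8578 + 2 \left(-52\right)} = \frac{1}{-8578 - 104} = \frac{1}{-8682} = - \frac{1}{8682}$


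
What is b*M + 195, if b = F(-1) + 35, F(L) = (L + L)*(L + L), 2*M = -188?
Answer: -3471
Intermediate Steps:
M = -94 (M = (1/2)*(-188) = -94)
F(L) = 4*L**2 (F(L) = (2*L)*(2*L) = 4*L**2)
b = 39 (b = 4*(-1)**2 + 35 = 4*1 + 35 = 4 + 35 = 39)
b*M + 195 = 39*(-94) + 195 = -3666 + 195 = -3471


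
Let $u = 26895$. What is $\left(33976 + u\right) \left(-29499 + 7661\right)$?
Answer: $-1329300898$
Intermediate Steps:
$\left(33976 + u\right) \left(-29499 + 7661\right) = \left(33976 + 26895\right) \left(-29499 + 7661\right) = 60871 \left(-21838\right) = -1329300898$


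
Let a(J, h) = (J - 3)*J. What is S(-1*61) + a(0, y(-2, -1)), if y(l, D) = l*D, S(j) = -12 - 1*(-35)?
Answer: 23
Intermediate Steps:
S(j) = 23 (S(j) = -12 + 35 = 23)
y(l, D) = D*l
a(J, h) = J*(-3 + J) (a(J, h) = (-3 + J)*J = J*(-3 + J))
S(-1*61) + a(0, y(-2, -1)) = 23 + 0*(-3 + 0) = 23 + 0*(-3) = 23 + 0 = 23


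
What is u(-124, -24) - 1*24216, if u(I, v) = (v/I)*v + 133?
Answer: -746717/31 ≈ -24088.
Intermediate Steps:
u(I, v) = 133 + v²/I (u(I, v) = v²/I + 133 = 133 + v²/I)
u(-124, -24) - 1*24216 = (133 + (-24)²/(-124)) - 1*24216 = (133 - 1/124*576) - 24216 = (133 - 144/31) - 24216 = 3979/31 - 24216 = -746717/31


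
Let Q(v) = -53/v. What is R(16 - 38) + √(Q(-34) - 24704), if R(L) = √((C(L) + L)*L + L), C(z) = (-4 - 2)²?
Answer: I*(√330 + √28556022/34) ≈ 175.34*I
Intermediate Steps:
C(z) = 36 (C(z) = (-6)² = 36)
R(L) = √(L + L*(36 + L)) (R(L) = √((36 + L)*L + L) = √(L*(36 + L) + L) = √(L + L*(36 + L)))
R(16 - 38) + √(Q(-34) - 24704) = √((16 - 38)*(37 + (16 - 38))) + √(-53/(-34) - 24704) = √(-22*(37 - 22)) + √(-53*(-1/34) - 24704) = √(-22*15) + √(53/34 - 24704) = √(-330) + √(-839883/34) = I*√330 + I*√28556022/34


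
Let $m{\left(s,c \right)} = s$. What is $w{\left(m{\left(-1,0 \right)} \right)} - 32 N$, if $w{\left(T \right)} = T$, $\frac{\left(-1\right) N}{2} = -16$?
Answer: $-1025$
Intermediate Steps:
$N = 32$ ($N = \left(-2\right) \left(-16\right) = 32$)
$w{\left(m{\left(-1,0 \right)} \right)} - 32 N = -1 - 1024 = -1025$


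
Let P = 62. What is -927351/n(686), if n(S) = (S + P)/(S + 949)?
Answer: -1516218885/748 ≈ -2.0270e+6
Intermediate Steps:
n(S) = (62 + S)/(949 + S) (n(S) = (S + 62)/(S + 949) = (62 + S)/(949 + S))
-927351/n(686) = -927351*(949 + 686)/(62 + 686) = -927351/(748/1635) = -927351/((1/1635)*748) = -927351/748/1635 = -927351*1635/748 = -1516218885/748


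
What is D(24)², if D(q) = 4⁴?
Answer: 65536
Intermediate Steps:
D(q) = 256
D(24)² = 256² = 65536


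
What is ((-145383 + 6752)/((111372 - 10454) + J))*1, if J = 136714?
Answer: -138631/237632 ≈ -0.58339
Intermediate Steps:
((-145383 + 6752)/((111372 - 10454) + J))*1 = ((-145383 + 6752)/((111372 - 10454) + 136714))*1 = -138631/(100918 + 136714)*1 = -138631/237632*1 = -138631/237632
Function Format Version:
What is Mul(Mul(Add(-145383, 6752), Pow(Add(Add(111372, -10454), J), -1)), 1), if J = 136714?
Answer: Rational(-138631, 237632) ≈ -0.58339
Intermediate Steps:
Mul(Mul(Add(-145383, 6752), Pow(Add(Add(111372, -10454), J), -1)), 1) = Mul(Mul(Add(-145383, 6752), Pow(Add(Add(111372, -10454), 136714), -1)), 1) = Mul(Mul(-138631, Pow(Add(100918, 136714), -1)), 1) = Mul(Mul(-138631, Pow(237632, -1)), 1) = Mul(Mul(-138631, Rational(1, 237632)), 1) = Mul(Rational(-138631, 237632), 1) = Rational(-138631, 237632)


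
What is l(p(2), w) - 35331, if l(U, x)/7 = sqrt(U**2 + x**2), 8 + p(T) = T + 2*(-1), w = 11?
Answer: -35331 + 7*sqrt(185) ≈ -35236.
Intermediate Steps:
p(T) = -10 + T (p(T) = -8 + (T + 2*(-1)) = -8 + (T - 2) = -8 + (-2 + T) = -10 + T)
l(U, x) = 7*sqrt(U**2 + x**2)
l(p(2), w) - 35331 = 7*sqrt((-10 + 2)**2 + 11**2) - 35331 = 7*sqrt((-8)**2 + 121) - 35331 = 7*sqrt(64 + 121) - 35331 = 7*sqrt(185) - 35331 = -35331 + 7*sqrt(185)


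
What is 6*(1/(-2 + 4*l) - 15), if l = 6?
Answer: -987/11 ≈ -89.727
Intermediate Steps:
6*(1/(-2 + 4*l) - 15) = 6*(1/(-2 + 4*6) - 15) = 6*(1/(-2 + 24) - 15) = 6*(1/22 - 15) = 6*(-329/22) = -987/11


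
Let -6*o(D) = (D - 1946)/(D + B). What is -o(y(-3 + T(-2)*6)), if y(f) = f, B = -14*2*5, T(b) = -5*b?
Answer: 1889/498 ≈ 3.7932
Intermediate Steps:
B = -140 (B = -28*5 = -140)
o(D) = -(-1946 + D)/(6*(-140 + D)) (o(D) = -(D - 1946)/(6*(D - 140)) = -(-1946 + D)/(6*(-140 + D)))
-o(y(-3 + T(-2)*6)) = -(1946 - (-3 - 5*(-2)*6))/(6*(-140 + (-3 - 5*(-2)*6))) = -(1946 - (-3 + 10*6))/(6*(-140 + (-3 + 10*6))) = -(1946 - (-3 + 60))/(6*(-140 + (-3 + 60))) = -(1946 - 1*57)/(6*(-140 + 57)) = -(1946 - 57)/(6*(-83)) = -(-1)*1889/(6*83) = -1*(-1889/498) = 1889/498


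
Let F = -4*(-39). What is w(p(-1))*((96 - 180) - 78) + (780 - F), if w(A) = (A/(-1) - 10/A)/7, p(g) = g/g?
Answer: 6150/7 ≈ 878.57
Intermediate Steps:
F = 156
p(g) = 1
w(A) = -10/(7*A) - A/7 (w(A) = (A*(-1) - 10/A)*(⅐) = (-A - 10/A)*(⅐) = -10/(7*A) - A/7)
w(p(-1))*((96 - 180) - 78) + (780 - F) = ((⅐)*(-10 - 1*1²)/1)*((96 - 180) - 78) + (780 - 1*156) = ((⅐)*1*(-10 - 1*1))*(-84 - 78) + (780 - 156) = ((⅐)*1*(-10 - 1))*(-162) + 624 = ((⅐)*1*(-11))*(-162) + 624 = -11/7*(-162) + 624 = 1782/7 + 624 = 6150/7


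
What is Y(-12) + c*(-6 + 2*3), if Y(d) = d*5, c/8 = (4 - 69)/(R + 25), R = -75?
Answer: -60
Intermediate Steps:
c = 52/5 (c = 8*((4 - 69)/(-75 + 25)) = 8*(-65/(-50)) = 8*(-65*(-1/50)) = 8*(13/10) = 52/5 ≈ 10.400)
Y(d) = 5*d
Y(-12) + c*(-6 + 2*3) = 5*(-12) + 52*(-6 + 2*3)/5 = -60 + 52*(-6 + 6)/5 = -60 + (52/5)*0 = -60 + 0 = -60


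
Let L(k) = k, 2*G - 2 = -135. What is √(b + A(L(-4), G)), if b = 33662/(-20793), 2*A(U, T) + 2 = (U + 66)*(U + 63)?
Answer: √789633762006/20793 ≈ 42.736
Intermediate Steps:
G = -133/2 (G = 1 + (½)*(-135) = 1 - 135/2 = -133/2 ≈ -66.500)
A(U, T) = -1 + (63 + U)*(66 + U)/2 (A(U, T) = -1 + ((U + 66)*(U + 63))/2 = -1 + ((66 + U)*(63 + U))/2 = -1 + ((63 + U)*(66 + U))/2 = -1 + (63 + U)*(66 + U)/2)
b = -33662/20793 (b = 33662*(-1/20793) = -33662/20793 ≈ -1.6189)
√(b + A(L(-4), G)) = √(-33662/20793 + (2078 + (½)*(-4)² + (129/2)*(-4))) = √(-33662/20793 + (2078 + (½)*16 - 258)) = √(-33662/20793 + (2078 + 8 - 258)) = √(-33662/20793 + 1828) = √(37975942/20793) = √789633762006/20793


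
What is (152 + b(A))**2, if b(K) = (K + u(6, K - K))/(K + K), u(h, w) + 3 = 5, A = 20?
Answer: 9308601/400 ≈ 23272.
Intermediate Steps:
u(h, w) = 2 (u(h, w) = -3 + 5 = 2)
b(K) = (2 + K)/(2*K) (b(K) = (K + 2)/(K + K) = (2 + K)/((2*K)) = (2 + K)*(1/(2*K)) = (2 + K)/(2*K))
(152 + b(A))**2 = (152 + (1/2)*(2 + 20)/20)**2 = (152 + (1/2)*(1/20)*22)**2 = (152 + 11/20)**2 = (3051/20)**2 = 9308601/400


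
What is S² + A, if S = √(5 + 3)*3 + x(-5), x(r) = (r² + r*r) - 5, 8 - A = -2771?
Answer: 4876 + 540*√2 ≈ 5639.7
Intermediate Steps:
A = 2779 (A = 8 - 1*(-2771) = 8 + 2771 = 2779)
x(r) = -5 + 2*r² (x(r) = (r² + r²) - 5 = 2*r² - 5 = -5 + 2*r²)
S = 45 + 6*√2 (S = √(5 + 3)*3 + (-5 + 2*(-5)²) = √8*3 + (-5 + 2*25) = (2*√2)*3 + (-5 + 50) = 6*√2 + 45 = 45 + 6*√2 ≈ 53.485)
S² + A = (45 + 6*√2)² + 2779 = 2779 + (45 + 6*√2)²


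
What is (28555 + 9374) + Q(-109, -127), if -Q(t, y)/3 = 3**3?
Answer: 37848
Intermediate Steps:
Q(t, y) = -81 (Q(t, y) = -3*3**3 = -3*27 = -81)
(28555 + 9374) + Q(-109, -127) = (28555 + 9374) - 81 = 37929 - 81 = 37848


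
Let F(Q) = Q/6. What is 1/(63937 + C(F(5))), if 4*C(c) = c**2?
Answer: 144/9206953 ≈ 1.5640e-5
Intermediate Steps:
F(Q) = Q/6 (F(Q) = Q*(1/6) = Q/6)
C(c) = c**2/4
1/(63937 + C(F(5))) = 1/(63937 + ((1/6)*5)**2/4) = 1/(63937 + (5/6)**2/4) = 1/(63937 + (1/4)*(25/36)) = 1/(63937 + 25/144) = 1/(9206953/144) = 144/9206953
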